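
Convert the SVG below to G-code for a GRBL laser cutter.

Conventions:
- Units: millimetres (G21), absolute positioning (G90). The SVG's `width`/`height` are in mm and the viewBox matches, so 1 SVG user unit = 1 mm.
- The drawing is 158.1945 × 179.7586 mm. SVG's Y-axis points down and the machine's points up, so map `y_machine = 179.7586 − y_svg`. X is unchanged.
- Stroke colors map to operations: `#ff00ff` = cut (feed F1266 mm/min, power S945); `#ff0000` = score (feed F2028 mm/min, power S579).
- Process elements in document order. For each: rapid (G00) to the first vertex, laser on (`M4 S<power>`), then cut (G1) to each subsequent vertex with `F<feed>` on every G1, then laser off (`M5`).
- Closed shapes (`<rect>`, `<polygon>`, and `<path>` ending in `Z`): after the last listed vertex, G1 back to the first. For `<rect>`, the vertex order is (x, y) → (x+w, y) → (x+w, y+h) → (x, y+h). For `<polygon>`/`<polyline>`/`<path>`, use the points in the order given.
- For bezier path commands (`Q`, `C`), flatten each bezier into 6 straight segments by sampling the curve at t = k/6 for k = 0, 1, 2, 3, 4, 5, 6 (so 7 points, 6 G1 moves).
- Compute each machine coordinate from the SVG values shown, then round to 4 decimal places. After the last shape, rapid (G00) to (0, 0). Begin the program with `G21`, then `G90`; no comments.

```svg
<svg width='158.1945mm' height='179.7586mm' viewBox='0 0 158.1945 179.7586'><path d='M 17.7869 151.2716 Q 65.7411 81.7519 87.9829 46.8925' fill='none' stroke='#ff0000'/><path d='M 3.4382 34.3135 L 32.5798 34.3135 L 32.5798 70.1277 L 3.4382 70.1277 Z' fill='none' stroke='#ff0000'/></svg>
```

Since the viewBox matches the mm dimensions, user units are millimetres directly. The only transform is the Y-flip y_m = 179.7586 − y_svg.

Shape 1 is a quadratic bezier drawn with `<path>`. Its stroke #ff0000 means score at S579, F2028. After flipping Y the toolpath is (17.7869,28.4870) → (33.0574,50.6974) → (46.8994,70.9823) → (59.3130,89.3416) → (70.2981,105.7754) → (79.8547,120.2835) → (87.9829,132.8661).

Shape 2 is a rectangle drawn with `<path>`. Its stroke #ff0000 means score at S579, F2028. After flipping Y the toolpath is (3.4382,145.4451) → (32.5798,145.4451) → (32.5798,109.6309) → (3.4382,109.6309) → (3.4382,145.4451), returning to the start.

G21
G90
G00 X17.7869 Y28.4870
M4 S579
G1 X33.0574 Y50.6974 F2028
G1 X46.8994 Y70.9823 F2028
G1 X59.3130 Y89.3416 F2028
G1 X70.2981 Y105.7754 F2028
G1 X79.8547 Y120.2835 F2028
G1 X87.9829 Y132.8661 F2028
M5
G00 X3.4382 Y145.4451
M4 S579
G1 X32.5798 Y145.4451 F2028
G1 X32.5798 Y109.6309 F2028
G1 X3.4382 Y109.6309 F2028
G1 X3.4382 Y145.4451 F2028
M5
G00 X0.0000 Y0.0000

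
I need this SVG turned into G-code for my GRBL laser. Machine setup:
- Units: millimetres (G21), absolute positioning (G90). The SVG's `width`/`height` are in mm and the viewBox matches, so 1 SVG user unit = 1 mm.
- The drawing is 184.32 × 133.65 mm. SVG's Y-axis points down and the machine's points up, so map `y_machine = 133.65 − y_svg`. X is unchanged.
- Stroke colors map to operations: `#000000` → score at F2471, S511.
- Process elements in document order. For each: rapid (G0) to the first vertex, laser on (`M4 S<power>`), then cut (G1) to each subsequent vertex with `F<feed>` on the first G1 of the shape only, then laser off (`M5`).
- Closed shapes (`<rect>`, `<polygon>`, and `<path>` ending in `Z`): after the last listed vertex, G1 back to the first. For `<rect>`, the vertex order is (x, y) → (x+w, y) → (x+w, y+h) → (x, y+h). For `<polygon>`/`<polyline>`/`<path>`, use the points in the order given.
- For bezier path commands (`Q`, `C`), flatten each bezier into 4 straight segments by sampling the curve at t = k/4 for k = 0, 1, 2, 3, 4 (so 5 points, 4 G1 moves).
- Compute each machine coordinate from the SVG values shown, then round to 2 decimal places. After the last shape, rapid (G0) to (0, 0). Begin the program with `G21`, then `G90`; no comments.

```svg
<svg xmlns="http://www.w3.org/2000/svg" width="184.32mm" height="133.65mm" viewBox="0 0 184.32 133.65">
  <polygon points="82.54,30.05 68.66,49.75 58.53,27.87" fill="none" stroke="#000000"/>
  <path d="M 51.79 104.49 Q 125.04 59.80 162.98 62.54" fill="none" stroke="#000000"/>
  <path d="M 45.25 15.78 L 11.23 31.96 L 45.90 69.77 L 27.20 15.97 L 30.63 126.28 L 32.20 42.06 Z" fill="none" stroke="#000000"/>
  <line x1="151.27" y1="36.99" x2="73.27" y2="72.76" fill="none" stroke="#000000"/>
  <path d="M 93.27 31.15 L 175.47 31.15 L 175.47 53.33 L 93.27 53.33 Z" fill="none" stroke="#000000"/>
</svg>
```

G21
G90
G0 X82.54 Y103.60
M4 S511
G1 X68.66 Y83.90 F2471
G1 X58.53 Y105.78
G1 X82.54 Y103.60
M5
G0 X51.79 Y29.16
M4 S511
G1 X86.21 Y48.54 F2471
G1 X116.21 Y61.99
G1 X141.80 Y69.52
G1 X162.98 Y71.11
M5
G0 X45.25 Y117.87
M4 S511
G1 X11.23 Y101.69 F2471
G1 X45.90 Y63.88
G1 X27.20 Y117.68
G1 X30.63 Y7.37
G1 X32.20 Y91.59
G1 X45.25 Y117.87
M5
G0 X151.27 Y96.66
M4 S511
G1 X73.27 Y60.89 F2471
M5
G0 X93.27 Y102.50
M4 S511
G1 X175.47 Y102.50 F2471
G1 X175.47 Y80.32
G1 X93.27 Y80.32
G1 X93.27 Y102.50
M5
G0 X0.00 Y0.00

viewBox `0 0 184.32 133.65` with mm width/height → 1 unit = 1 mm. Flip: y_m = 133.65 − y_svg.

**Shape 1** — `<polygon>` regular polygon, stroke `#000000` → score (S511, F2471). Machine vertices: (82.54,103.60) → (68.66,83.90) → (58.53,105.78) → (82.54,103.60). Closed: final G1 returns to the first vertex.

**Shape 2** — `<path>` quadratic bezier, stroke `#000000` → score (S511, F2471). Control points (SVG): P0=(51.79,104.49), P1=(125.04,59.80), P2=(162.98,62.54); sampled at t=k/4. Machine vertices: (51.79,29.16) → (86.21,48.54) → (116.21,61.99) → (141.80,69.52) → (162.98,71.11). Open path.

**Shape 3** — `<path>` closed polygon, stroke `#000000` → score (S511, F2471). Machine vertices: (45.25,117.87) → (11.23,101.69) → (45.90,63.88) → (27.20,117.68) → (30.63,7.37) → (32.20,91.59) → (45.25,117.87). Closed: final G1 returns to the first vertex.

**Shape 4** — `<line>` line segment, stroke `#000000` → score (S511, F2471). Machine vertices: (151.27,96.66) → (73.27,60.89). Open path.

**Shape 5** — `<path>` rectangle, stroke `#000000` → score (S511, F2471). Machine vertices: (93.27,102.50) → (175.47,102.50) → (175.47,80.32) → (93.27,80.32) → (93.27,102.50). Closed: final G1 returns to the first vertex.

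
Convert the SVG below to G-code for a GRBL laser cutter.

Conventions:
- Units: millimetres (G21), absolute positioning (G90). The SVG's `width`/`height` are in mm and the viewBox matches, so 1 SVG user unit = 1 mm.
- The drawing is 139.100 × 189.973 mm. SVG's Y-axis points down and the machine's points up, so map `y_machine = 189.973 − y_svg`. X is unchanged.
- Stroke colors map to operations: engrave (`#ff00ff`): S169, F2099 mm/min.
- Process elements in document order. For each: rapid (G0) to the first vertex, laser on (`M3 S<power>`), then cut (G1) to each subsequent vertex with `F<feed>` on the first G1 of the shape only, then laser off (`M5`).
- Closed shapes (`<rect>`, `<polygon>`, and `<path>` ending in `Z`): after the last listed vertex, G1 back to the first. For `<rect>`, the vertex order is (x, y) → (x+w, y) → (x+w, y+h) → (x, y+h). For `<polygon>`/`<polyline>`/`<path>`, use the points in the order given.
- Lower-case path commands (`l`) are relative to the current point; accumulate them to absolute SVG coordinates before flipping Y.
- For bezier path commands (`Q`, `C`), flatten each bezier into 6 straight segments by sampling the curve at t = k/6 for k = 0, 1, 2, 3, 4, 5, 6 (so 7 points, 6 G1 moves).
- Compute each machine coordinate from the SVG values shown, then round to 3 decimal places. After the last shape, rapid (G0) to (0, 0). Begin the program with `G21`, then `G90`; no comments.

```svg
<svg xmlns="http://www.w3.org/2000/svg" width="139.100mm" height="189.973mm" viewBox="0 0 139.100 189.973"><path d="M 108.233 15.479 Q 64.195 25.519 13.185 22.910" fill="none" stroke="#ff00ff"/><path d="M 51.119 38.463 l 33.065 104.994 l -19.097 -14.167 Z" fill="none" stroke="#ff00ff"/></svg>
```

G21
G90
G0 X108.233 Y174.494
M3 S169
G1 X93.360 Y171.499 F2099
G1 X78.100 Y169.206
G1 X62.452 Y167.616
G1 X46.417 Y166.729
G1 X29.995 Y166.545
G1 X13.185 Y167.063
M5
G0 X51.119 Y151.510
M3 S169
G1 X84.184 Y46.516 F2099
G1 X65.087 Y60.683
G1 X51.119 Y151.510
M5
G0 X0.000 Y0.000

1 u = 1 mm; y_m = 189.973 − y.

[1] `<path>` quadratic bezier, #ff00ff→engrave S169 F2099: (108.233,174.494) → (93.360,171.499) → (78.100,169.206) → (62.452,167.616) → (46.417,166.729) → (29.995,166.545) → (13.185,167.063)

[2] `<path>` closed polygon, #ff00ff→engrave S169 F2099: (51.119,151.510) → (84.184,46.516) → (65.087,60.683) → (51.119,151.510) (closed)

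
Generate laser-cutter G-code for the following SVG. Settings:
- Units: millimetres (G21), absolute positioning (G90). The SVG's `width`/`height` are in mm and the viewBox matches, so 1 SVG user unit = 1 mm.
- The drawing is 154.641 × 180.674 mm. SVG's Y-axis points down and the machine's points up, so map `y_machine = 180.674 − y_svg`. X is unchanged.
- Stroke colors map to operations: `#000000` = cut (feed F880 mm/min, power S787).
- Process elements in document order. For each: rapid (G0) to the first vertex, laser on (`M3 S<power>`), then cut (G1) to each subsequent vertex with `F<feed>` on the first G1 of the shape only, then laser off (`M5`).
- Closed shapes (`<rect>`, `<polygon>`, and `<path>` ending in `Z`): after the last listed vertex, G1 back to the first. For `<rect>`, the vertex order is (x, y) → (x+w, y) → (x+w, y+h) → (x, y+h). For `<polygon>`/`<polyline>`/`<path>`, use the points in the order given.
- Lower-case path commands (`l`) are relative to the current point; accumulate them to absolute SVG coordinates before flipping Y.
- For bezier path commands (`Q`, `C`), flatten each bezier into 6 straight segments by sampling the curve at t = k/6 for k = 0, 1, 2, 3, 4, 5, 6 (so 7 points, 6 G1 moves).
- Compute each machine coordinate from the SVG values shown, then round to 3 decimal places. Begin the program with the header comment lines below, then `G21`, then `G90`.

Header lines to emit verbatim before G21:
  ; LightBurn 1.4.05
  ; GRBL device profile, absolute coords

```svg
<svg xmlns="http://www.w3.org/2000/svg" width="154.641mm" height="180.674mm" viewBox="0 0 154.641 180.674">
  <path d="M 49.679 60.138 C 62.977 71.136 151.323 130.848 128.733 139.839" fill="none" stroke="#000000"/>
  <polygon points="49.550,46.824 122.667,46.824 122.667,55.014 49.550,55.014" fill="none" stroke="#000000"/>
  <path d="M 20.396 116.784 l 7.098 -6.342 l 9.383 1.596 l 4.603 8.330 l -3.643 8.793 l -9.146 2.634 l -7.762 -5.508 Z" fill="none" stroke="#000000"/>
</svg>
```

1 u = 1 mm; y_m = 180.674 − y.

[1] `<path>` cubic bezier, #000000→cut S787 F880: (49.679,120.536) → (61.721,111.438) → (81.105,96.983) → (102.664,79.933) → (121.233,63.050) → (131.644,49.097) → (128.733,40.835)

[2] `<polygon>` rectangle, #000000→cut S787 F880: (49.550,133.850) → (122.667,133.850) → (122.667,125.660) → (49.550,125.660) → (49.550,133.850) (closed)

[3] `<path>` regular polygon, #000000→cut S787 F880: (20.396,63.890) → (27.494,70.232) → (36.877,68.636) → (41.480,60.306) → (37.837,51.513) → (28.691,48.879) → (20.929,54.387) → (20.396,63.890) (closed)

; LightBurn 1.4.05
; GRBL device profile, absolute coords
G21
G90
G0 X49.679 Y120.536
M3 S787
G1 X61.721 Y111.438 F880
G1 X81.105 Y96.983
G1 X102.664 Y79.933
G1 X121.233 Y63.050
G1 X131.644 Y49.097
G1 X128.733 Y40.835
M5
G0 X49.550 Y133.850
M3 S787
G1 X122.667 Y133.850 F880
G1 X122.667 Y125.660
G1 X49.550 Y125.660
G1 X49.550 Y133.850
M5
G0 X20.396 Y63.890
M3 S787
G1 X27.494 Y70.232 F880
G1 X36.877 Y68.636
G1 X41.480 Y60.306
G1 X37.837 Y51.513
G1 X28.691 Y48.879
G1 X20.929 Y54.387
G1 X20.396 Y63.890
M5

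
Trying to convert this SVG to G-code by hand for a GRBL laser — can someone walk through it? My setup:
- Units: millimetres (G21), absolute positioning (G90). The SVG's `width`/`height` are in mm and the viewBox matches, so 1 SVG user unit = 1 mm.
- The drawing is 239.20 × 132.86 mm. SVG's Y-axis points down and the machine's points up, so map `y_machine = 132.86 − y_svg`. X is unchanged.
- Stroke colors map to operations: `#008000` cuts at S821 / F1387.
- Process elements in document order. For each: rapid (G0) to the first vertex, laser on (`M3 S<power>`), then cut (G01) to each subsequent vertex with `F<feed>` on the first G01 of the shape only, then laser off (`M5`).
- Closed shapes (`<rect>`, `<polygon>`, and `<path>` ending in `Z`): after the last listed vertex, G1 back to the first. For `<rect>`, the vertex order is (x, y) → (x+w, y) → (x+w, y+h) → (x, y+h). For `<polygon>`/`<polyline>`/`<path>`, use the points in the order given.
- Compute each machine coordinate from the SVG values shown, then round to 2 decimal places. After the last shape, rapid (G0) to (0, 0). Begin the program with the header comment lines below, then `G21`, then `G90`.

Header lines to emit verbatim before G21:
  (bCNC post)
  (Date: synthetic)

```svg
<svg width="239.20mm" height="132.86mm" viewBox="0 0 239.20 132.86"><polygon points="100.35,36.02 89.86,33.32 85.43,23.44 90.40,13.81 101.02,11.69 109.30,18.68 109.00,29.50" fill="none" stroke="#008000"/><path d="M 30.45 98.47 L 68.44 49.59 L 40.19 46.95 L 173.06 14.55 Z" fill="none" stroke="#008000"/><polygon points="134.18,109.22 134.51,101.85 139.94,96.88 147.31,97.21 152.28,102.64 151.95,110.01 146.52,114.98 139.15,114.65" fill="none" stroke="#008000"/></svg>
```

1 u = 1 mm; y_m = 132.86 − y.

[1] `<polygon>` regular polygon, #008000→cut S821 F1387: (100.35,96.84) → (89.86,99.54) → (85.43,109.42) → (90.40,119.05) → (101.02,121.17) → (109.30,114.18) → (109.00,103.36) → (100.35,96.84) (closed)

[2] `<path>` closed polygon, #008000→cut S821 F1387: (30.45,34.39) → (68.44,83.27) → (40.19,85.91) → (173.06,118.31) → (30.45,34.39) (closed)

[3] `<polygon>` regular polygon, #008000→cut S821 F1387: (134.18,23.64) → (134.51,31.01) → (139.94,35.98) → (147.31,35.65) → (152.28,30.22) → (151.95,22.85) → (146.52,17.88) → (139.15,18.21) → (134.18,23.64) (closed)

(bCNC post)
(Date: synthetic)
G21
G90
G0 X100.35 Y96.84
M3 S821
G01 X89.86 Y99.54 F1387
G01 X85.43 Y109.42
G01 X90.40 Y119.05
G01 X101.02 Y121.17
G01 X109.30 Y114.18
G01 X109.00 Y103.36
G01 X100.35 Y96.84
M5
G0 X30.45 Y34.39
M3 S821
G01 X68.44 Y83.27 F1387
G01 X40.19 Y85.91
G01 X173.06 Y118.31
G01 X30.45 Y34.39
M5
G0 X134.18 Y23.64
M3 S821
G01 X134.51 Y31.01 F1387
G01 X139.94 Y35.98
G01 X147.31 Y35.65
G01 X152.28 Y30.22
G01 X151.95 Y22.85
G01 X146.52 Y17.88
G01 X139.15 Y18.21
G01 X134.18 Y23.64
M5
G0 X0.00 Y0.00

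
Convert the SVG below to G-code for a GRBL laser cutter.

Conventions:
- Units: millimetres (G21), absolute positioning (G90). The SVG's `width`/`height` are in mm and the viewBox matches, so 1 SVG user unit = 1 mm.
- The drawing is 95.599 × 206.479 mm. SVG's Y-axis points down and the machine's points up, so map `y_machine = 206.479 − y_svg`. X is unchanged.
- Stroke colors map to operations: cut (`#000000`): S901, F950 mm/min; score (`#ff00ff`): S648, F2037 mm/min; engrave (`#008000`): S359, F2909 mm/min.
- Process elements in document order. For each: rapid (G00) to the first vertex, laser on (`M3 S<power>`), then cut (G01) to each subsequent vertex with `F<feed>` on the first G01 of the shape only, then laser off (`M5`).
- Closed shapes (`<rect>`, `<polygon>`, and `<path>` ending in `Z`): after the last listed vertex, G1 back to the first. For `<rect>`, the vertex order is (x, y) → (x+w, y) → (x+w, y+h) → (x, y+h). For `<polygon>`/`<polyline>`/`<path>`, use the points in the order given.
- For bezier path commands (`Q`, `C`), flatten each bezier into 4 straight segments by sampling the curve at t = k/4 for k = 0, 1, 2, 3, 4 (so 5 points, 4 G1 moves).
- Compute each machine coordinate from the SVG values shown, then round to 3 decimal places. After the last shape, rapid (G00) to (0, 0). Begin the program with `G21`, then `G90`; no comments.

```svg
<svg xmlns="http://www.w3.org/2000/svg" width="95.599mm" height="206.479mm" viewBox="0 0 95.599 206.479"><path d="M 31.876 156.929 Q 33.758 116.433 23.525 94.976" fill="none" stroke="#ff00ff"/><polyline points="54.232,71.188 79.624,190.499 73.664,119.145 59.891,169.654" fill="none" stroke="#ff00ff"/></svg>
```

G21
G90
G00 X31.876 Y49.550
M3 S648
G01 X32.060 Y68.608 F2037
G01 X30.729 Y85.286
G01 X27.884 Y99.585
G01 X23.525 Y111.503
M5
G00 X54.232 Y135.291
M3 S648
G01 X79.624 Y15.980 F2037
G01 X73.664 Y87.334
G01 X59.891 Y36.825
M5
G00 X0.000 Y0.000

1 u = 1 mm; y_m = 206.479 − y.

[1] `<path>` quadratic bezier, #ff00ff→score S648 F2037: (31.876,49.550) → (32.060,68.608) → (30.729,85.286) → (27.884,99.585) → (23.525,111.503)

[2] `<polyline>` open polyline, #ff00ff→score S648 F2037: (54.232,135.291) → (79.624,15.980) → (73.664,87.334) → (59.891,36.825)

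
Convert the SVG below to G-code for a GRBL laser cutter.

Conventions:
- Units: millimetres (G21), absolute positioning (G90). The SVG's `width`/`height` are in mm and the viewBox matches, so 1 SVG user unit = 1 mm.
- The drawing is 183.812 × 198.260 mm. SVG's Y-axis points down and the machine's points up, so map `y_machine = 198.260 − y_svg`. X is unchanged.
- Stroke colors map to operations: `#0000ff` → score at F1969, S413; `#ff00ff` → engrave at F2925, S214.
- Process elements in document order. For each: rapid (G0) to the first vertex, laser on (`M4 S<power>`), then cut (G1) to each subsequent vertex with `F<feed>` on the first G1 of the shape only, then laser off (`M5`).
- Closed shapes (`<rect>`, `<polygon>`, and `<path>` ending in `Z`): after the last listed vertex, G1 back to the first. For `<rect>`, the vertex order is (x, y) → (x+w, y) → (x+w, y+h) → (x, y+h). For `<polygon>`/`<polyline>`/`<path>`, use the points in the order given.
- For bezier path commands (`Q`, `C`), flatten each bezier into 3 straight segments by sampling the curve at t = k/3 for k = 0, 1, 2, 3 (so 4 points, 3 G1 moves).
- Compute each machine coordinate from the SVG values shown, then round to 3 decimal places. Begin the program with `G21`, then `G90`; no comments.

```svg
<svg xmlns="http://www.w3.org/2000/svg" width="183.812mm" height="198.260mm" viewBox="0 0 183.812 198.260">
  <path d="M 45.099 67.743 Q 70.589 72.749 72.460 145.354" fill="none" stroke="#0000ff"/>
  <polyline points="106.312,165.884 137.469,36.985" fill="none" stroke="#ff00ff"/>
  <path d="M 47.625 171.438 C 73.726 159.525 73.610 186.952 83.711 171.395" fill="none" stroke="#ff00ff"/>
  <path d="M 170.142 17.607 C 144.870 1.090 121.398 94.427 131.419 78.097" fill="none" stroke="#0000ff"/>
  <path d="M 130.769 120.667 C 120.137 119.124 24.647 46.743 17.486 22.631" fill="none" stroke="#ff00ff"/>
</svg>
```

viewBox `0 0 183.812 198.260` with mm width/height → 1 unit = 1 mm. Flip: y_m = 198.260 − y_svg.

**Shape 1** — `<path>` quadratic bezier, stroke `#0000ff` → score (S413, F1969). Control points (SVG): P0=(45.099,67.743), P1=(70.589,72.749), P2=(72.460,145.354); sampled at t=k/3. Machine vertices: (45.099,130.517) → (59.468,119.669) → (68.588,93.798) → (72.460,52.906). Open path.

**Shape 2** — `<polyline>` line segment, stroke `#ff00ff` → engrave (S214, F2925). Machine vertices: (106.312,32.376) → (137.469,161.275). Open path.

**Shape 3** — `<path>` cubic bezier, stroke `#ff00ff` → engrave (S214, F2925). Control points (SVG): P0=(47.625,171.438), P1=(73.726,159.525), P2=(73.610,186.952), P3=(83.711,171.395); sampled at t=k/3. Machine vertices: (47.625,26.822) → (66.336,28.671) → (75.666,22.587) → (83.711,26.865). Open path.

**Shape 4** — `<path>` cubic bezier, stroke `#0000ff` → score (S413, F1969). Control points (SVG): P0=(170.142,17.607), P1=(144.870,1.090), P2=(121.398,94.427), P3=(131.419,78.097); sampled at t=k/3. Machine vertices: (170.142,180.653) → (146.644,168.682) → (131.389,132.258) → (131.419,120.163). Open path.

**Shape 5** — `<path>` cubic bezier, stroke `#ff00ff` → engrave (S214, F2925). Control points (SVG): P0=(130.769,120.667), P1=(120.137,119.124), P2=(24.647,46.743), P3=(17.486,22.631); sampled at t=k/3. Machine vertices: (130.769,77.593) → (98.265,98.337) → (47.676,139.839) → (17.486,175.629). Open path.

G21
G90
G0 X45.099 Y130.517
M4 S413
G1 X59.468 Y119.669 F1969
G1 X68.588 Y93.798
G1 X72.460 Y52.906
M5
G0 X106.312 Y32.376
M4 S214
G1 X137.469 Y161.275 F2925
M5
G0 X47.625 Y26.822
M4 S214
G1 X66.336 Y28.671 F2925
G1 X75.666 Y22.587
G1 X83.711 Y26.865
M5
G0 X170.142 Y180.653
M4 S413
G1 X146.644 Y168.682 F1969
G1 X131.389 Y132.258
G1 X131.419 Y120.163
M5
G0 X130.769 Y77.593
M4 S214
G1 X98.265 Y98.337 F2925
G1 X47.676 Y139.839
G1 X17.486 Y175.629
M5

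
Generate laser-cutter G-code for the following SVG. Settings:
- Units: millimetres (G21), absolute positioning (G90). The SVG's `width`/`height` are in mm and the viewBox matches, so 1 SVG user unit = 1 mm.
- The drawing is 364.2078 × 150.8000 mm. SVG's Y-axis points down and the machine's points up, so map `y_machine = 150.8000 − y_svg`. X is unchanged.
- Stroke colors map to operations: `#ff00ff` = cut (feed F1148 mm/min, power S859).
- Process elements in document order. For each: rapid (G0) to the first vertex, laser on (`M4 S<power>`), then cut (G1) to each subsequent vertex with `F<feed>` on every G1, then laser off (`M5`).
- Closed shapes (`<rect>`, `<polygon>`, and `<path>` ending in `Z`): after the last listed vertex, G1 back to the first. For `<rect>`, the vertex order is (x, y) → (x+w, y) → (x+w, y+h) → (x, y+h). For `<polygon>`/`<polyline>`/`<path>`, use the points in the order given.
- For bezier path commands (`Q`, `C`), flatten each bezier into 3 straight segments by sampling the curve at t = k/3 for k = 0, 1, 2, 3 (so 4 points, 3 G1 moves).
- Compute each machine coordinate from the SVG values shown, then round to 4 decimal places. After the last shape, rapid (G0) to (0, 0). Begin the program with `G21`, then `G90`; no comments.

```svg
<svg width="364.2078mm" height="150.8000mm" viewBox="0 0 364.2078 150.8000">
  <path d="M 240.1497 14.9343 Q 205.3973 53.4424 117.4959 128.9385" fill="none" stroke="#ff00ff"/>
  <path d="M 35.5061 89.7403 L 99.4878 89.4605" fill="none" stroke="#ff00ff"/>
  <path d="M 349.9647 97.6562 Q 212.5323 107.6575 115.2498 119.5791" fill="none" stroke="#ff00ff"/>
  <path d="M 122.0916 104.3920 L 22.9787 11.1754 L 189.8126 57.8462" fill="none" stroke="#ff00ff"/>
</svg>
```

viewBox `0 0 364.2078 150.8000` with mm width/height → 1 unit = 1 mm. Flip: y_m = 150.8000 − y_svg.

**Shape 1** — `<path>` quadratic bezier, stroke `#ff00ff` → cut (S859, F1148). Control points (SVG): P0=(240.1497,14.9343), P1=(205.3973,53.4424), P2=(117.4959,128.9385); sampled at t=k/3. Machine vertices: (240.1497,135.8657) → (211.0760,106.0839) → (170.1914,68.0825) → (117.4959,21.8615). Open path.

**Shape 2** — `<path>` line segment, stroke `#ff00ff` → cut (S859, F1148). Machine vertices: (35.5061,61.0597) → (99.4878,61.3395). Open path.

**Shape 3** — `<path>` quadratic bezier, stroke `#ff00ff` → cut (S859, F1148). Control points (SVG): P0=(349.9647,97.6562), P1=(212.5323,107.6575), P2=(115.2498,119.5791); sampled at t=k/3. Machine vertices: (349.9647,53.1438) → (262.8042,46.2629) → (184.5659,38.9553) → (115.2498,31.2209). Open path.

**Shape 4** — `<path>` open polyline, stroke `#ff00ff` → cut (S859, F1148). Machine vertices: (122.0916,46.4080) → (22.9787,139.6246) → (189.8126,92.9538). Open path.

G21
G90
G0 X240.1497 Y135.8657
M4 S859
G1 X211.0760 Y106.0839 F1148
G1 X170.1914 Y68.0825 F1148
G1 X117.4959 Y21.8615 F1148
M5
G0 X35.5061 Y61.0597
M4 S859
G1 X99.4878 Y61.3395 F1148
M5
G0 X349.9647 Y53.1438
M4 S859
G1 X262.8042 Y46.2629 F1148
G1 X184.5659 Y38.9553 F1148
G1 X115.2498 Y31.2209 F1148
M5
G0 X122.0916 Y46.4080
M4 S859
G1 X22.9787 Y139.6246 F1148
G1 X189.8126 Y92.9538 F1148
M5
G0 X0.0000 Y0.0000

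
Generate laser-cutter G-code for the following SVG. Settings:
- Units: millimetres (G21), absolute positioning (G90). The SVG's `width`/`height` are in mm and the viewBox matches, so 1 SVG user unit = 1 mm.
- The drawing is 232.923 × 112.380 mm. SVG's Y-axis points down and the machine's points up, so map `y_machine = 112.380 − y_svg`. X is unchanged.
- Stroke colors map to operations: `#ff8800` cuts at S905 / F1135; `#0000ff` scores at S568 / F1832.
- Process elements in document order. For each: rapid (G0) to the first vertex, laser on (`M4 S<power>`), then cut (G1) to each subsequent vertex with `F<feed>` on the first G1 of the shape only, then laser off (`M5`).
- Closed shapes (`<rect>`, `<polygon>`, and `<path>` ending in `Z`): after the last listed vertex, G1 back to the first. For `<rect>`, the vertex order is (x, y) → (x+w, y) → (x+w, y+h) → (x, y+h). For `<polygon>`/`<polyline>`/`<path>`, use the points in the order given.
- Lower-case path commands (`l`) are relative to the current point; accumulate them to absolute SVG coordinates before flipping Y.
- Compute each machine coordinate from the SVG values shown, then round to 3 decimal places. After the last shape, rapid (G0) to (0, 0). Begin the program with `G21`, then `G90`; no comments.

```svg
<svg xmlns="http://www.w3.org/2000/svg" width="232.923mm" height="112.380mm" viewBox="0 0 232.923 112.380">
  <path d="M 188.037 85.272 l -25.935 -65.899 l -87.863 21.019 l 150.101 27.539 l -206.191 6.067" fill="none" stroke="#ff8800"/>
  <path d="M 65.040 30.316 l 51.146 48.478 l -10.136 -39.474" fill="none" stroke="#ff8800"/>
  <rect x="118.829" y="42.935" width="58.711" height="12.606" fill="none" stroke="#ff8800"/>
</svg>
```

G21
G90
G0 X188.037 Y27.108
M4 S905
G1 X162.102 Y93.007 F1135
G1 X74.239 Y71.988
G1 X224.340 Y44.449
G1 X18.149 Y38.382
M5
G0 X65.040 Y82.064
M4 S905
G1 X116.186 Y33.586 F1135
G1 X106.050 Y73.060
M5
G0 X118.829 Y69.445
M4 S905
G1 X177.540 Y69.445 F1135
G1 X177.540 Y56.839
G1 X118.829 Y56.839
G1 X118.829 Y69.445
M5
G0 X0.000 Y0.000

Since the viewBox matches the mm dimensions, user units are millimetres directly. The only transform is the Y-flip y_m = 112.380 − y_svg.

Shape 1 is a open polyline drawn with `<path>`. Its stroke #ff8800 means cut at S905, F1135. After flipping Y the toolpath is (188.037,27.108) → (162.102,93.007) → (74.239,71.988) → (224.340,44.449) → (18.149,38.382).

Shape 2 is a open polyline drawn with `<path>`. Its stroke #ff8800 means cut at S905, F1135. After flipping Y the toolpath is (65.040,82.064) → (116.186,33.586) → (106.050,73.060).

Shape 3 is a rectangle drawn with `<rect>`. Its stroke #ff8800 means cut at S905, F1135. After flipping Y the toolpath is (118.829,69.445) → (177.540,69.445) → (177.540,56.839) → (118.829,56.839) → (118.829,69.445), returning to the start.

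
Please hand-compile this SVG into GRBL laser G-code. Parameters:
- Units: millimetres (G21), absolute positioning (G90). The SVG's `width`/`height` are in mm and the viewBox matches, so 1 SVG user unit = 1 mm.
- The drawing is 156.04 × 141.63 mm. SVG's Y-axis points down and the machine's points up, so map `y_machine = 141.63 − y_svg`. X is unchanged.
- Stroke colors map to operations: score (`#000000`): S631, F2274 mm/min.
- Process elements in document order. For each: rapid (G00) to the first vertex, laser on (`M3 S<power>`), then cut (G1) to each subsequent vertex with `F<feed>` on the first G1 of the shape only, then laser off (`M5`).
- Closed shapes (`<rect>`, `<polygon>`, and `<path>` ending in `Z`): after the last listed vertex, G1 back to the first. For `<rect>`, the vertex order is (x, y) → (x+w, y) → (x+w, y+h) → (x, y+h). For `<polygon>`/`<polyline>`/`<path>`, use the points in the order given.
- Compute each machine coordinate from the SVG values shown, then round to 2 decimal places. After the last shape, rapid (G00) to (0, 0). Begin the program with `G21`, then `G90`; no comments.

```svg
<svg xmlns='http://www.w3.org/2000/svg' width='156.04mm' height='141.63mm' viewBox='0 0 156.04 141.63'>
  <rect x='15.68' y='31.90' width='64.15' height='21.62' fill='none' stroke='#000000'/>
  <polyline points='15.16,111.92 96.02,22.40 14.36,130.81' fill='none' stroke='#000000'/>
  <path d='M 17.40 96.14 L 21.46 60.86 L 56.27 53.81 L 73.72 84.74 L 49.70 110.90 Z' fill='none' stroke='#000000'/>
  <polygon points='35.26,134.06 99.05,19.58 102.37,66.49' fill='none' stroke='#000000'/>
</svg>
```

G21
G90
G00 X15.68 Y109.73
M3 S631
G1 X79.83 Y109.73 F2274
G1 X79.83 Y88.11
G1 X15.68 Y88.11
G1 X15.68 Y109.73
M5
G00 X15.16 Y29.71
M3 S631
G1 X96.02 Y119.23 F2274
G1 X14.36 Y10.82
M5
G00 X17.40 Y45.49
M3 S631
G1 X21.46 Y80.77 F2274
G1 X56.27 Y87.82
G1 X73.72 Y56.89
G1 X49.70 Y30.73
G1 X17.40 Y45.49
M5
G00 X35.26 Y7.57
M3 S631
G1 X99.05 Y122.05 F2274
G1 X102.37 Y75.14
G1 X35.26 Y7.57
M5
G00 X0.00 Y0.00

1 u = 1 mm; y_m = 141.63 − y.

[1] `<rect>` rectangle, #000000→score S631 F2274: (15.68,109.73) → (79.83,109.73) → (79.83,88.11) → (15.68,88.11) → (15.68,109.73) (closed)

[2] `<polyline>` open polyline, #000000→score S631 F2274: (15.16,29.71) → (96.02,119.23) → (14.36,10.82)

[3] `<path>` regular polygon, #000000→score S631 F2274: (17.40,45.49) → (21.46,80.77) → (56.27,87.82) → (73.72,56.89) → (49.70,30.73) → (17.40,45.49) (closed)

[4] `<polygon>` closed polygon, #000000→score S631 F2274: (35.26,7.57) → (99.05,122.05) → (102.37,75.14) → (35.26,7.57) (closed)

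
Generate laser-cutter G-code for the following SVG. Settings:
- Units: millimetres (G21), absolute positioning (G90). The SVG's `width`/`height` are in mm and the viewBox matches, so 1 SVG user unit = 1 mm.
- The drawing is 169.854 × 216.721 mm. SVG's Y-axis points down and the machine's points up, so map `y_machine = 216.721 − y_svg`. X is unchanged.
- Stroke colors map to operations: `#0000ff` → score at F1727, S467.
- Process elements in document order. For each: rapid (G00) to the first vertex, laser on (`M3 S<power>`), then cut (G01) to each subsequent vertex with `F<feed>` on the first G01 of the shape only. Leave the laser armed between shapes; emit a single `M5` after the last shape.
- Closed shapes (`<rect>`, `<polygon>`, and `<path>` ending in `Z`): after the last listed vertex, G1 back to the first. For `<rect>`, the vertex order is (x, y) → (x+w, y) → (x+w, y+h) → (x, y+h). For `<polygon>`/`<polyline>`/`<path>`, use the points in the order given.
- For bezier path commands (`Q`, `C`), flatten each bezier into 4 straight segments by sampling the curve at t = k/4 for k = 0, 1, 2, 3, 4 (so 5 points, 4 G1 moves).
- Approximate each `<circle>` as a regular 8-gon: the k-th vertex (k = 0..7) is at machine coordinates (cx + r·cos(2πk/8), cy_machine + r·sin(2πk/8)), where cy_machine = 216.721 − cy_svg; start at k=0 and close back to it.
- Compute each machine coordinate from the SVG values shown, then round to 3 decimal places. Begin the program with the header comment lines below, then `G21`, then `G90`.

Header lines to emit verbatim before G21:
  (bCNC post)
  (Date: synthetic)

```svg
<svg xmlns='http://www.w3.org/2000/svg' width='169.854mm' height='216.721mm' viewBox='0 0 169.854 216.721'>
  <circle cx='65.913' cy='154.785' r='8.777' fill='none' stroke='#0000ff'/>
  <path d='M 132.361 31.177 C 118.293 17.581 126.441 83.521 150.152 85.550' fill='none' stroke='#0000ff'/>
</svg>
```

(bCNC post)
(Date: synthetic)
G21
G90
G00 X74.690 Y61.936
M3 S467
G01 X72.119 Y68.142 F1727
G01 X65.913 Y70.713
G01 X59.707 Y68.142
G01 X57.136 Y61.936
G01 X59.707 Y55.730
G01 X65.913 Y53.159
G01 X72.119 Y55.730
G01 X74.690 Y61.936
G00 X132.361 Y185.544
M3 S467
G01 X125.872 Y183.069 F1727
G01 X127.089 Y164.217
G01 X135.391 Y142.435
G01 X150.152 Y131.171
M5

viewBox `0 0 169.854 216.721` with mm width/height → 1 unit = 1 mm. Flip: y_m = 216.721 − y_svg.

**Shape 1** — `<circle>` circle, stroke `#0000ff` → score (S467, F1727). Machine vertices: (74.690,61.936) → (72.119,68.142) → (65.913,70.713) → (59.707,68.142) → (57.136,61.936) → (59.707,55.730) → (65.913,53.159) → (72.119,55.730) → (74.690,61.936). Closed: final G1 returns to the first vertex.

**Shape 2** — `<path>` cubic bezier, stroke `#0000ff` → score (S467, F1727). Control points (SVG): P0=(132.361,31.177), P1=(118.293,17.581), P2=(126.441,83.521), P3=(150.152,85.550); sampled at t=k/4. Machine vertices: (132.361,185.544) → (125.872,183.069) → (127.089,164.217) → (135.391,142.435) → (150.152,131.171). Open path.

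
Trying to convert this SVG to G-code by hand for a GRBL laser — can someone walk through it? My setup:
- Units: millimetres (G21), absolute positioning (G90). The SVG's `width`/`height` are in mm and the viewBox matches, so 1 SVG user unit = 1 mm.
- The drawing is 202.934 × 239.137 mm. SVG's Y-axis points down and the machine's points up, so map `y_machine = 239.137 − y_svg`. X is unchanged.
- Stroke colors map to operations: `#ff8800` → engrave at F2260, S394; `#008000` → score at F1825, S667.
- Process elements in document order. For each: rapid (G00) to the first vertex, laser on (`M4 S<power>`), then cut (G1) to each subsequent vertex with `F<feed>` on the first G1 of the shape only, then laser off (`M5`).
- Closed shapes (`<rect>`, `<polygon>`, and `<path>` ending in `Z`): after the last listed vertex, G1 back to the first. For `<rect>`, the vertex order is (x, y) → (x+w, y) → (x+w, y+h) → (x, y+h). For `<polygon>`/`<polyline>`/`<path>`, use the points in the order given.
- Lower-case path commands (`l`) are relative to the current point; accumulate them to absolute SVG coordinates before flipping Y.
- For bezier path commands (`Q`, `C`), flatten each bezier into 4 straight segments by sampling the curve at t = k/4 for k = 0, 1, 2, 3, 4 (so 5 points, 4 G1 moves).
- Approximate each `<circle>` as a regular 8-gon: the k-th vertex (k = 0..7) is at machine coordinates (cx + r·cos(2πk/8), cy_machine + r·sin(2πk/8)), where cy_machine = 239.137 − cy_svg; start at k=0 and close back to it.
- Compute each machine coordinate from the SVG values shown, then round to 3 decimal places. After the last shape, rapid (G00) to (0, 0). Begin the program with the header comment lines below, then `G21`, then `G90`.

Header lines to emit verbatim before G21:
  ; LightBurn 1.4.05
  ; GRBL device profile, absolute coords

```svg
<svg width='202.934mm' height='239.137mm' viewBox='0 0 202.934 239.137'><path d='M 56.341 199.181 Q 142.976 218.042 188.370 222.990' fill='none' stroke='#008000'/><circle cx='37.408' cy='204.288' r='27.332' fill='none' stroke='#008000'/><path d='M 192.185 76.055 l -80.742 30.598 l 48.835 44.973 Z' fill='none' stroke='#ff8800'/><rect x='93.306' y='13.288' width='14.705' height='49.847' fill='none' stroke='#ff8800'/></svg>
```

; LightBurn 1.4.05
; GRBL device profile, absolute coords
G21
G90
G00 X56.341 Y39.956
M4 S667
G1 X97.081 Y31.395 F1825
G1 X132.666 Y24.573
G1 X163.095 Y19.491
G1 X188.370 Y16.147
M5
G00 X64.740 Y34.849
M4 S667
G1 X56.735 Y54.176 F1825
G1 X37.408 Y62.181
G1 X18.081 Y54.176
G1 X10.076 Y34.849
G1 X18.081 Y15.522
G1 X37.408 Y7.517
G1 X56.735 Y15.522
G1 X64.740 Y34.849
M5
G00 X192.185 Y163.082
M4 S394
G1 X111.443 Y132.484 F2260
G1 X160.278 Y87.511
G1 X192.185 Y163.082
M5
G00 X93.306 Y225.849
M4 S394
G1 X108.011 Y225.849 F2260
G1 X108.011 Y176.002
G1 X93.306 Y176.002
G1 X93.306 Y225.849
M5
G00 X0.000 Y0.000

viewBox `0 0 202.934 239.137` with mm width/height → 1 unit = 1 mm. Flip: y_m = 239.137 − y_svg.

**Shape 1** — `<path>` quadratic bezier, stroke `#008000` → score (S667, F1825). Control points (SVG): P0=(56.341,199.181), P1=(142.976,218.042), P2=(188.370,222.990); sampled at t=k/4. Machine vertices: (56.341,39.956) → (97.081,31.395) → (132.666,24.573) → (163.095,19.491) → (188.370,16.147). Open path.

**Shape 2** — `<circle>` circle, stroke `#008000` → score (S667, F1825). Machine vertices: (64.740,34.849) → (56.735,54.176) → (37.408,62.181) → (18.081,54.176) → (10.076,34.849) → (18.081,15.522) → (37.408,7.517) → (56.735,15.522) → (64.740,34.849). Closed: final G1 returns to the first vertex.

**Shape 3** — `<path>` closed polygon, stroke `#ff8800` → engrave (S394, F2260). Machine vertices: (192.185,163.082) → (111.443,132.484) → (160.278,87.511) → (192.185,163.082). Closed: final G1 returns to the first vertex.

**Shape 4** — `<rect>` rectangle, stroke `#ff8800` → engrave (S394, F2260). Machine vertices: (93.306,225.849) → (108.011,225.849) → (108.011,176.002) → (93.306,176.002) → (93.306,225.849). Closed: final G1 returns to the first vertex.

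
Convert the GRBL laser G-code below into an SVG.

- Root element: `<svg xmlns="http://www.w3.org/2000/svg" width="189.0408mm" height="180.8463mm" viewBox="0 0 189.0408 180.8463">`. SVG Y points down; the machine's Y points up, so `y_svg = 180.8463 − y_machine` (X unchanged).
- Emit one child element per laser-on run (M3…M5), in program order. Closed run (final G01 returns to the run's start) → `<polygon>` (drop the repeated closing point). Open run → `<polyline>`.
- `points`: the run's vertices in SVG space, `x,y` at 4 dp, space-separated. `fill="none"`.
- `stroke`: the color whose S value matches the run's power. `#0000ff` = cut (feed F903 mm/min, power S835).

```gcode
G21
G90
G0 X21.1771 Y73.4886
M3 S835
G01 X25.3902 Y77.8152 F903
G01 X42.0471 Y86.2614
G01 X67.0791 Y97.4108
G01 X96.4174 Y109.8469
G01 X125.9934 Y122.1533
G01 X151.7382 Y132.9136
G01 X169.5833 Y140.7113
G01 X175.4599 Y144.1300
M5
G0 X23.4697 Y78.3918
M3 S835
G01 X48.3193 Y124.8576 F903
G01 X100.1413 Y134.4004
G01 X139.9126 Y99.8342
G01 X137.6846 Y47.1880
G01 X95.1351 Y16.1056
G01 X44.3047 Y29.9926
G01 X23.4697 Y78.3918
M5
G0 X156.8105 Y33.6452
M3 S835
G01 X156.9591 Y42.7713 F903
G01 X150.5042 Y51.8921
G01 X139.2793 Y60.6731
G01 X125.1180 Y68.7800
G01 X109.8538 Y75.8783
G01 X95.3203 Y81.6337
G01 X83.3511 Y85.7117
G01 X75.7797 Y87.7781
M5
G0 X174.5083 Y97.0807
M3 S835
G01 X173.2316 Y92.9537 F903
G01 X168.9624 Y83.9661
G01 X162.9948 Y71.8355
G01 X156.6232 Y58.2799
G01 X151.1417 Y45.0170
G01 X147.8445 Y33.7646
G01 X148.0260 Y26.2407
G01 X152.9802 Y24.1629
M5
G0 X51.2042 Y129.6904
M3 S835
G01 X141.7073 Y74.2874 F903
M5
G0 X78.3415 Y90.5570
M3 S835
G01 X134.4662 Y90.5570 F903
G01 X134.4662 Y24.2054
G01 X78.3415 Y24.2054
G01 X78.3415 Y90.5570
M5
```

y_svg = 180.8463 − y_m. Every run uses S835, so all elements get stroke `#0000ff` (cut).

[1] open run; points: 21.1771,107.3577 25.3902,103.0311 42.0471,94.5849 67.0791,83.4355 96.4174,70.9994 125.9934,58.6930 151.7382,47.9327 169.5833,40.1350 175.4599,36.7163

[2] closed run; points: 23.4697,102.4545 48.3193,55.9887 100.1413,46.4459 139.9126,81.0121 137.6846,133.6583 95.1351,164.7407 44.3047,150.8537

[3] open run; points: 156.8105,147.2011 156.9591,138.0750 150.5042,128.9542 139.2793,120.1732 125.1180,112.0663 109.8538,104.9680 95.3203,99.2126 83.3511,95.1346 75.7797,93.0682

[4] open run; points: 174.5083,83.7656 173.2316,87.8926 168.9624,96.8802 162.9948,109.0108 156.6232,122.5664 151.1417,135.8293 147.8445,147.0817 148.0260,154.6056 152.9802,156.6834

[5] open run; points: 51.2042,51.1559 141.7073,106.5589

[6] closed run; points: 78.3415,90.2893 134.4662,90.2893 134.4662,156.6409 78.3415,156.6409

<svg xmlns="http://www.w3.org/2000/svg" width="189.0408mm" height="180.8463mm" viewBox="0 0 189.0408 180.8463">
  <polyline points="21.1771,107.3577 25.3902,103.0311 42.0471,94.5849 67.0791,83.4355 96.4174,70.9994 125.9934,58.6930 151.7382,47.9327 169.5833,40.1350 175.4599,36.7163" fill="none" stroke="#0000ff"/>
  <polygon points="23.4697,102.4545 48.3193,55.9887 100.1413,46.4459 139.9126,81.0121 137.6846,133.6583 95.1351,164.7407 44.3047,150.8537" fill="none" stroke="#0000ff"/>
  <polyline points="156.8105,147.2011 156.9591,138.0750 150.5042,128.9542 139.2793,120.1732 125.1180,112.0663 109.8538,104.9680 95.3203,99.2126 83.3511,95.1346 75.7797,93.0682" fill="none" stroke="#0000ff"/>
  <polyline points="174.5083,83.7656 173.2316,87.8926 168.9624,96.8802 162.9948,109.0108 156.6232,122.5664 151.1417,135.8293 147.8445,147.0817 148.0260,154.6056 152.9802,156.6834" fill="none" stroke="#0000ff"/>
  <polyline points="51.2042,51.1559 141.7073,106.5589" fill="none" stroke="#0000ff"/>
  <polygon points="78.3415,90.2893 134.4662,90.2893 134.4662,156.6409 78.3415,156.6409" fill="none" stroke="#0000ff"/>
</svg>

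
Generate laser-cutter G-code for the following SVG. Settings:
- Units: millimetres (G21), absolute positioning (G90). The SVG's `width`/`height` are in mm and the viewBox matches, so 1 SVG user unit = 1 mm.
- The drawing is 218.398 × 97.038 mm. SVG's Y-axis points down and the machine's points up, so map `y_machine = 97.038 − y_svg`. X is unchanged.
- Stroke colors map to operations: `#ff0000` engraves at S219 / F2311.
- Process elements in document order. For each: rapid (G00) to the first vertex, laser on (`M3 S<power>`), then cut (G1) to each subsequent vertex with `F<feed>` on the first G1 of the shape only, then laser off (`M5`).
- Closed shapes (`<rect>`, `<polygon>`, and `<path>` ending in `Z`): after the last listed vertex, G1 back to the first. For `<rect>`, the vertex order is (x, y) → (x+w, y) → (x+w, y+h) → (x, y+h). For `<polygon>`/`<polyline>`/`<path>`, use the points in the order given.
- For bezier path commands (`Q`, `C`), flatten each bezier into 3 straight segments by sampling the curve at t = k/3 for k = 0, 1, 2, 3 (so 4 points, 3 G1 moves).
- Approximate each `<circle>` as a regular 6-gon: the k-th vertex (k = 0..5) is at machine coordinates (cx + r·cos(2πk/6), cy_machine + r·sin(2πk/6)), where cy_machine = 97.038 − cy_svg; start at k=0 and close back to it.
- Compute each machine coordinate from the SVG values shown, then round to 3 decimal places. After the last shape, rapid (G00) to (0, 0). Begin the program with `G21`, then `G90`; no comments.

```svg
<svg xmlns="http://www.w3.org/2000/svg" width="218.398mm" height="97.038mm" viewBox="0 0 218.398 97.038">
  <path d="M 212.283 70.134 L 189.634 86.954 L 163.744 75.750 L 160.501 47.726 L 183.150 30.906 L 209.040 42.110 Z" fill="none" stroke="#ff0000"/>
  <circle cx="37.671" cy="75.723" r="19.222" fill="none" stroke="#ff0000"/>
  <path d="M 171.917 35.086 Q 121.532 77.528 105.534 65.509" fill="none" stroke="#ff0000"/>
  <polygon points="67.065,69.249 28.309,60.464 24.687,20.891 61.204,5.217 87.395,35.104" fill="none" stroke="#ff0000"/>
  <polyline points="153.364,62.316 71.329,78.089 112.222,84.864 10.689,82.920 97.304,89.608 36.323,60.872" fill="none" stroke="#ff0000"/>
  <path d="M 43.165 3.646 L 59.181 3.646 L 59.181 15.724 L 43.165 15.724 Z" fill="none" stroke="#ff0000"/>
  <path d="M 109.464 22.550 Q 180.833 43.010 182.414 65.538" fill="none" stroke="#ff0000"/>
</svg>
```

G21
G90
G00 X212.283 Y26.904
M3 S219
G1 X189.634 Y10.084 F2311
G1 X163.744 Y21.288
G1 X160.501 Y49.312
G1 X183.150 Y66.132
G1 X209.040 Y54.928
G1 X212.283 Y26.904
M5
G00 X56.893 Y21.315
M3 S219
G1 X47.282 Y37.962 F2311
G1 X28.060 Y37.962
G1 X18.449 Y21.315
G1 X28.060 Y4.668
G1 X47.282 Y4.668
G1 X56.893 Y21.315
M5
G00 X171.917 Y61.952
M3 S219
G1 X142.148 Y39.709 F2311
G1 X120.020 Y29.568
G1 X105.534 Y31.529
M5
G00 X67.065 Y27.789
M3 S219
G1 X28.309 Y36.574 F2311
G1 X24.687 Y76.147
G1 X61.204 Y91.821
G1 X87.395 Y61.934
G1 X67.065 Y27.789
M5
G00 X153.364 Y34.722
M3 S219
G1 X71.329 Y18.949 F2311
G1 X112.222 Y12.174
G1 X10.689 Y14.118
G1 X97.304 Y7.430
G1 X36.323 Y36.166
M5
G00 X43.165 Y93.392
M3 S219
G1 X59.181 Y93.392 F2311
G1 X59.181 Y81.314
G1 X43.165 Y81.314
G1 X43.165 Y93.392
M5
G00 X109.464 Y74.488
M3 S219
G1 X149.289 Y60.618 F2311
G1 X173.606 Y46.289
G1 X182.414 Y31.500
M5
G00 X0.000 Y0.000

viewBox `0 0 218.398 97.038` with mm width/height → 1 unit = 1 mm. Flip: y_m = 97.038 − y_svg.

**Shape 1** — `<path>` regular polygon, stroke `#ff0000` → engrave (S219, F2311). Machine vertices: (212.283,26.904) → (189.634,10.084) → (163.744,21.288) → (160.501,49.312) → (183.150,66.132) → (209.040,54.928) → (212.283,26.904). Closed: final G1 returns to the first vertex.

**Shape 2** — `<circle>` circle, stroke `#ff0000` → engrave (S219, F2311). Machine vertices: (56.893,21.315) → (47.282,37.962) → (28.060,37.962) → (18.449,21.315) → (28.060,4.668) → (47.282,4.668) → (56.893,21.315). Closed: final G1 returns to the first vertex.

**Shape 3** — `<path>` quadratic bezier, stroke `#ff0000` → engrave (S219, F2311). Control points (SVG): P0=(171.917,35.086), P1=(121.532,77.528), P2=(105.534,65.509); sampled at t=k/3. Machine vertices: (171.917,61.952) → (142.148,39.709) → (120.020,29.568) → (105.534,31.529). Open path.

**Shape 4** — `<polygon>` regular polygon, stroke `#ff0000` → engrave (S219, F2311). Machine vertices: (67.065,27.789) → (28.309,36.574) → (24.687,76.147) → (61.204,91.821) → (87.395,61.934) → (67.065,27.789). Closed: final G1 returns to the first vertex.

**Shape 5** — `<polyline>` open polyline, stroke `#ff0000` → engrave (S219, F2311). Machine vertices: (153.364,34.722) → (71.329,18.949) → (112.222,12.174) → (10.689,14.118) → (97.304,7.430) → (36.323,36.166). Open path.

**Shape 6** — `<path>` rectangle, stroke `#ff0000` → engrave (S219, F2311). Machine vertices: (43.165,93.392) → (59.181,93.392) → (59.181,81.314) → (43.165,81.314) → (43.165,93.392). Closed: final G1 returns to the first vertex.

**Shape 7** — `<path>` quadratic bezier, stroke `#ff0000` → engrave (S219, F2311). Control points (SVG): P0=(109.464,22.550), P1=(180.833,43.010), P2=(182.414,65.538); sampled at t=k/3. Machine vertices: (109.464,74.488) → (149.289,60.618) → (173.606,46.289) → (182.414,31.500). Open path.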